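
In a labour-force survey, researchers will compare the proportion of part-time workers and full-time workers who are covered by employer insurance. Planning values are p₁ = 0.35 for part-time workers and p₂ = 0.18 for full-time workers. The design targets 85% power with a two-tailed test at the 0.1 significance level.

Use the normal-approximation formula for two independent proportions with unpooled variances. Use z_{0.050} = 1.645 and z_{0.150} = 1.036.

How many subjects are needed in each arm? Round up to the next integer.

n = 94 per group

n = (z_{α/2} + z_β)² · [p₁(1−p₁) + p₂(1−p₂)] / (p₁ − p₂)²
  = (1.645 + 1.036)² · (0.35·0.65 + 0.18·0.82) / (0.17)²
  = (2.681)² · (0.2275 + 0.1476) / 0.0289
  = 7.1878 · 0.3751 / 0.0289
  = 93.29
Round up → n = 94 per group.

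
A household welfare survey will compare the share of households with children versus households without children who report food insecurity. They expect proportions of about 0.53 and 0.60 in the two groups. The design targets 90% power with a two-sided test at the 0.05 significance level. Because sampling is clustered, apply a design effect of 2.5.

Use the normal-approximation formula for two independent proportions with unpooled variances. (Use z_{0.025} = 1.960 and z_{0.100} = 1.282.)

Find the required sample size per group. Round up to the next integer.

n = 2623 per group

n = (z_{α/2} + z_β)² · [p₁(1−p₁) + p₂(1−p₂)] / (p₁ − p₂)²
  = (1.960 + 1.282)² · (0.53·0.47 + 0.60·0.40) / (-0.07)²
  = (3.242)² · (0.2491 + 0.2400) / 0.0049
  = 10.5106 · 0.4891 / 0.0049
  = 1049.13
Design effect: 2.5 × 1049.13 = 2622.81.
Round up → n = 2623 per group.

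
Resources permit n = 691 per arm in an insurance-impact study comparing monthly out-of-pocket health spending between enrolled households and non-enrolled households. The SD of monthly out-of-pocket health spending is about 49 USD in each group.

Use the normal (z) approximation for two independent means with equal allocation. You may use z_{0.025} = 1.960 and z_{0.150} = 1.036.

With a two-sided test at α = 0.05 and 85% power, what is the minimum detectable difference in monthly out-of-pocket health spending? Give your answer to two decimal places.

Minimum detectable difference ≈ 7.90 USD

δ = (z_{α/2} + z_β) · √((σ₁²+σ₂²)/n)
  = (1.960 + 1.036) · √(4802/691)
  = 2.996 · √6.9493
  = 2.996 · 2.6362
  = 7.8979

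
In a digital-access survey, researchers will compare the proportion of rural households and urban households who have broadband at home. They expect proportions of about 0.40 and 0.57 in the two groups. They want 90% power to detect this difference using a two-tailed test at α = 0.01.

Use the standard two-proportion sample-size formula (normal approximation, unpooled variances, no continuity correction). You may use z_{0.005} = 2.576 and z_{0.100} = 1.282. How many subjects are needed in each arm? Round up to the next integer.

n = (z_{α/2} + z_β)² · [p₁(1−p₁) + p₂(1−p₂)] / (p₁ − p₂)²
  = (2.576 + 1.282)² · (0.40·0.60 + 0.57·0.43) / (-0.17)²
  = (3.858)² · (0.2400 + 0.2451) / 0.0289
  = 14.8842 · 0.4851 / 0.0289
  = 249.84
Round up → n = 250 per group.

n = 250 per group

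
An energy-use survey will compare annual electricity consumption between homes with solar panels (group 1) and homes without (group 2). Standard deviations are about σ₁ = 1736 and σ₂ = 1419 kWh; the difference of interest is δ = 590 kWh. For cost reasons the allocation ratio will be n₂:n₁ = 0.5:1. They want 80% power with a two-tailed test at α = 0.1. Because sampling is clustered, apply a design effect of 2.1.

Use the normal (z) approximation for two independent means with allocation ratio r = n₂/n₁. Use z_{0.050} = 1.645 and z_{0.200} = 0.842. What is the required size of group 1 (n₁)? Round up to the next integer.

n₁ = 263

n₁ = (z_{α/2} + z_β)² · (σ₁² + σ₂²/r) / δ²
   = (1.645 + 0.842)² · (1736² + 1419²/0.5) / 590²
   = 6.1852 · (3013696 + 4027122) / 348100
   = 6.1852 · 7040818 / 348100
   = 125.10
Design effect: 2.1 × 125.10 = 262.72.
Round up → n₁ = 263; n₂ = r·n₁ = 0.5 × 263 = 132.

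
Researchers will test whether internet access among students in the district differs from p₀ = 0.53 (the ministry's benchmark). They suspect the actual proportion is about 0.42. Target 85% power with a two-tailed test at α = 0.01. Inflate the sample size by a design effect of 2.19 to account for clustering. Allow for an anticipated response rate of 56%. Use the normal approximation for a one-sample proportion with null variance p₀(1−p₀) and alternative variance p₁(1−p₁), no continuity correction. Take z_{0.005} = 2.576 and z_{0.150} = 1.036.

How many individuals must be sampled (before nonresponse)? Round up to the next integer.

n = [z_{α/2}·√(p₀q₀) + z_β·√(p₁q₁)]² / (p₁ − p₀)²
  = [2.576·√(0.53·0.47) + 1.036·√(0.42·0.58)]² / (-0.11)²
  = [2.576·0.4991 + 1.036·0.4936]² / 0.0121
  = [1.7970]² / 0.0121
  = 266.88
Design effect: 2.19 × 266.88 = 584.46.
Adjust for 56% response: 584.46 / 0.56 = 1043.69.
Round up → n = 1044.

n = 1044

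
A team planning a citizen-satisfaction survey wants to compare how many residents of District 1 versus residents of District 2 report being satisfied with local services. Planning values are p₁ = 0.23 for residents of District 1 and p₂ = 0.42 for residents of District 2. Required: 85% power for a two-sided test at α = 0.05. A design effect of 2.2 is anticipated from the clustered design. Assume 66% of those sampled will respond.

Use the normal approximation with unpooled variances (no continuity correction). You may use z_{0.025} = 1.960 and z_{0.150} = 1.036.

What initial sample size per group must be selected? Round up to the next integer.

n = (z_{α/2} + z_β)² · [p₁(1−p₁) + p₂(1−p₂)] / (p₁ − p₂)²
  = (1.960 + 1.036)² · (0.23·0.77 + 0.42·0.58) / (-0.19)²
  = (2.996)² · (0.1771 + 0.2436) / 0.0361
  = 8.9760 · 0.4207 / 0.0361
  = 104.60
Design effect: 2.2 × 104.60 = 230.13.
Adjust for 66% response: 230.13 / 0.66 = 348.68.
Round up → n = 349 per group.

n = 349 per group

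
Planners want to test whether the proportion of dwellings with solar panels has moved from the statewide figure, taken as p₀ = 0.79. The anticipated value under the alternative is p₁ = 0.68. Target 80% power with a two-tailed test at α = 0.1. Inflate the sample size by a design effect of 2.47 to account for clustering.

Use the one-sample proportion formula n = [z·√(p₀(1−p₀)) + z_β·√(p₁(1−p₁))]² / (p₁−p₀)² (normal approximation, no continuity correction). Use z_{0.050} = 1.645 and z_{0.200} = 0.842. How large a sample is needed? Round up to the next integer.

n = [z_{α/2}·√(p₀q₀) + z_β·√(p₁q₁)]² / (p₁ − p₀)²
  = [1.645·√(0.79·0.21) + 0.842·√(0.68·0.32)]² / (-0.11)²
  = [1.645·0.4073 + 0.842·0.4665]² / 0.0121
  = [1.0628]² / 0.0121
  = 93.35
Design effect: 2.47 × 93.35 = 230.57.
Round up → n = 231.

n = 231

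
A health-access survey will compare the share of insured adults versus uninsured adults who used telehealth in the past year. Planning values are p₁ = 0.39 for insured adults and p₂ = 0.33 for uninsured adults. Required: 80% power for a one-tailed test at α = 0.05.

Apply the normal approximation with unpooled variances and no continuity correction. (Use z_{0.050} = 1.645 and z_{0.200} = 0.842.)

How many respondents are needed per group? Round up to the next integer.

n = (z_α + z_β)² · [p₁(1−p₁) + p₂(1−p₂)] / (p₁ − p₂)²
  = (1.645 + 0.842)² · (0.39·0.61 + 0.33·0.67) / (0.06)²
  = (2.487)² · (0.2379 + 0.2211) / 0.0036
  = 6.1852 · 0.4590 / 0.0036
  = 788.61
Round up → n = 789 per group.

n = 789 per group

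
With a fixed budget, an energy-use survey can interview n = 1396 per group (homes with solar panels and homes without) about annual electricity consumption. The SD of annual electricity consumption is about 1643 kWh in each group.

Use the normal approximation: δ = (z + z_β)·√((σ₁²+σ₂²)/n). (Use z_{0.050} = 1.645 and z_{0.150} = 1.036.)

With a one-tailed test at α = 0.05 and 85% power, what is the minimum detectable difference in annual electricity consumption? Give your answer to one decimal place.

Minimum detectable difference ≈ 166.7 kWh

δ = (z_α + z_β) · √((σ₁²+σ₂²)/n)
  = (1.645 + 1.036) · √(5398898/1396)
  = 2.681 · √3867.4
  = 2.681 · 62.1885
  = 166.7273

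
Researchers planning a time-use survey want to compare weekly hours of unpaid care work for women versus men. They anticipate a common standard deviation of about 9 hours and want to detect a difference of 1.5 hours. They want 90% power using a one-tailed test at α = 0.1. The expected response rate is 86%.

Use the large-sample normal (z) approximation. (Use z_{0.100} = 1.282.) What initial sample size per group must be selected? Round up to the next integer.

n = 551 per group

n = (z_α + z_β)² · (σ₁² + σ₂²) / δ²
  = (1.282 + 1.282)² · (2·9² = 162) / 1.5²
  = 6.5741 · 162 / 2.25
  = 473.33
Adjust for 86% response: 473.33 / 0.86 = 550.39.
Round up → n = 551 per group.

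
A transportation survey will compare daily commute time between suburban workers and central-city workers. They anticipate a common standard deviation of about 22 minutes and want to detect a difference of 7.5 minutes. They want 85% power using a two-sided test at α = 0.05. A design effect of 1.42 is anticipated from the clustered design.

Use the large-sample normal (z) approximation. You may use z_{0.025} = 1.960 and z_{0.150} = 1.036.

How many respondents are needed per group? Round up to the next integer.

n = (z_{α/2} + z_β)² · (σ₁² + σ₂²) / δ²
  = (1.960 + 1.036)² · (2·22² = 968) / 7.5²
  = 8.9760 · 968 / 56.25
  = 154.47
Design effect: 1.42 × 154.47 = 219.34.
Round up → n = 220 per group.

n = 220 per group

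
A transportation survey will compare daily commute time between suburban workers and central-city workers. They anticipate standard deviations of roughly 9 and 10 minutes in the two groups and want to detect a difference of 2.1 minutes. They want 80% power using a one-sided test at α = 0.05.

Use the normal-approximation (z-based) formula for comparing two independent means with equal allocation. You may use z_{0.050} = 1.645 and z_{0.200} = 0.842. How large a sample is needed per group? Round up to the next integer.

n = 254 per group

n = (z_α + z_β)² · (σ₁² + σ₂²) / δ²
  = (1.645 + 0.842)² · (9² + 10² = 181) / 2.1²
  = 6.1852 · 181 / 4.41
  = 253.86
Round up → n = 254 per group.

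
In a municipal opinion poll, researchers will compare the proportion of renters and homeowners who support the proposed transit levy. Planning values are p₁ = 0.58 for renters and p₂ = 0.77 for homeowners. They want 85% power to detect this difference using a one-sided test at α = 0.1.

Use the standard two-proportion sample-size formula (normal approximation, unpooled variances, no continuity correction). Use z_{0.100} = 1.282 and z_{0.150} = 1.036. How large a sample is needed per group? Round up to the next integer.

n = 63 per group

n = (z_α + z_β)² · [p₁(1−p₁) + p₂(1−p₂)] / (p₁ − p₂)²
  = (1.282 + 1.036)² · (0.58·0.42 + 0.77·0.23) / (-0.19)²
  = (2.318)² · (0.2436 + 0.1771) / 0.0361
  = 5.3731 · 0.4207 / 0.0361
  = 62.62
Round up → n = 63 per group.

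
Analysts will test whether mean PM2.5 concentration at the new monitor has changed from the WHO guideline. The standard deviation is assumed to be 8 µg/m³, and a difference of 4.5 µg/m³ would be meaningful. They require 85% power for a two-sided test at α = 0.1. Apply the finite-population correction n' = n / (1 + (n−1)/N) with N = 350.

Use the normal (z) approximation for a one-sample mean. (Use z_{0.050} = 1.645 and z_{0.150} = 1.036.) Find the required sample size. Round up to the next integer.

n = 22

n = (z_{α/2} + z_β)² · σ² / δ²
  = (1.645 + 1.036)² · 8² / 4.5²
  = 7.1878 · 64 / 20.25
  = 22.72
Finite-population correction (N = 350): 22.72 / (1 + (22.72 − 1)/350) = 21.39.
Round up → n = 22.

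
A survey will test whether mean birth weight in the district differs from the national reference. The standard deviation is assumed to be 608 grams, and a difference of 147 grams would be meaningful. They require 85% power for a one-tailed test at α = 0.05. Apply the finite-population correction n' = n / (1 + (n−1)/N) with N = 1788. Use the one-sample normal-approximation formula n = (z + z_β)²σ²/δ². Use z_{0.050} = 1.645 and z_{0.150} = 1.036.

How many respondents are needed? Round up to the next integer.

n = (z_α + z_β)² · σ² / δ²
  = (1.645 + 1.036)² · 608² / 147²
  = 7.1878 · 369664 / 21609
  = 122.96
Finite-population correction (N = 1788): 122.96 / (1 + (122.96 − 1)/1788) = 115.11.
Round up → n = 116.

n = 116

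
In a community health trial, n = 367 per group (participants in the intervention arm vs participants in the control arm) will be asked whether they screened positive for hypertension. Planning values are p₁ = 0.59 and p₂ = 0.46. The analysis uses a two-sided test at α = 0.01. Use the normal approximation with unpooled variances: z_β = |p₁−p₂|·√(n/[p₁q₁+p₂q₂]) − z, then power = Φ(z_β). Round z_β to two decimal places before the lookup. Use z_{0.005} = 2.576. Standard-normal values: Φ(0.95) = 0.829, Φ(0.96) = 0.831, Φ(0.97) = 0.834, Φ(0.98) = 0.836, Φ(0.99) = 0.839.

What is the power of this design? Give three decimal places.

z_β = |p₁−p₂|·√(n/[p₁q₁+p₂q₂]) − z_{α/2}
    = 0.13 · √(367/0.4903) − 2.576
    = 0.13 · 27.3591 − 2.576
    = 3.5567 − 2.576 = 0.9807 → 0.98
Power = Φ(0.98) = 0.836.

Power ≈ 0.836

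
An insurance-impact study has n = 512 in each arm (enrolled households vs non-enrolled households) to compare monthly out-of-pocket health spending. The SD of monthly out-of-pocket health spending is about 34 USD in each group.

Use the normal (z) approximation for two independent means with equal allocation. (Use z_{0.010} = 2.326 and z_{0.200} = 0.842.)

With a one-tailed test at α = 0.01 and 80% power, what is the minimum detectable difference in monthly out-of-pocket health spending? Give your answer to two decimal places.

δ = (z_α + z_β) · √((σ₁²+σ₂²)/n)
  = (2.326 + 0.842) · √(2312/512)
  = 3.168 · √4.5156
  = 3.168 · 2.1250
  = 6.7320

Minimum detectable difference ≈ 6.73 USD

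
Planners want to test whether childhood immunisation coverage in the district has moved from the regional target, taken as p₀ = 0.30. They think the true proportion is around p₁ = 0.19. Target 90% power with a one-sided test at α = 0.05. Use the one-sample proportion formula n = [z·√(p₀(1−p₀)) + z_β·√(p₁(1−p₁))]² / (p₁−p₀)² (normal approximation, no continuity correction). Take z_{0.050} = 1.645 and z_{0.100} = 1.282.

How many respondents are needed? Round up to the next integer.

n = [z_α·√(p₀q₀) + z_β·√(p₁q₁)]² / (p₁ − p₀)²
  = [1.645·√(0.30·0.70) + 1.282·√(0.19·0.81)]² / (-0.11)²
  = [1.645·0.4583 + 1.282·0.3923]² / 0.0121
  = [1.2568]² / 0.0121
  = 130.53
Round up → n = 131.

n = 131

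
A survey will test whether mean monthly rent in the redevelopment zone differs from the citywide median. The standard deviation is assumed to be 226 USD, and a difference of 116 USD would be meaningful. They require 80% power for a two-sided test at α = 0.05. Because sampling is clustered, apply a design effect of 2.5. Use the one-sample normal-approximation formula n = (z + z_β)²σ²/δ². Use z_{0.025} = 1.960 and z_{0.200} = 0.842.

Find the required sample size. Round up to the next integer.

n = 75

n = (z_{α/2} + z_β)² · σ² / δ²
  = (1.960 + 0.842)² · 226² / 116²
  = 7.8512 · 51076 / 13456
  = 29.80
Design effect: 2.5 × 29.80 = 74.50.
Round up → n = 75.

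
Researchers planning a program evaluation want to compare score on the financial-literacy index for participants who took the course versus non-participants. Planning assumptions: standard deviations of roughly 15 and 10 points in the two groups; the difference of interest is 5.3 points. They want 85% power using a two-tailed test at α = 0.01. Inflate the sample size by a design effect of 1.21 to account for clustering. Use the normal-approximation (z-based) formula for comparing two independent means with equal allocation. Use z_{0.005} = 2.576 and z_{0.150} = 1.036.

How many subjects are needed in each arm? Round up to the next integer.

n = 183 per group

n = (z_{α/2} + z_β)² · (σ₁² + σ₂²) / δ²
  = (2.576 + 1.036)² · (15² + 10² = 325) / 5.3²
  = 13.0465 · 325 / 28.09
  = 150.95
Design effect: 1.21 × 150.95 = 182.65.
Round up → n = 183 per group.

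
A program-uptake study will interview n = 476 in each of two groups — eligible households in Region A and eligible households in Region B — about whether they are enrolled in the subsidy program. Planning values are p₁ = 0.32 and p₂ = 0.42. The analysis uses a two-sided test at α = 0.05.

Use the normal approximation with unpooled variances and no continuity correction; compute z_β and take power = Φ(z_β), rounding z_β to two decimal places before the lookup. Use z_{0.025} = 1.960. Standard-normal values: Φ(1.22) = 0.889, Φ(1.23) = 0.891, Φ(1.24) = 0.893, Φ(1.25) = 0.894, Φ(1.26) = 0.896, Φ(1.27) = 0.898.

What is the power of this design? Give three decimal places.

Power ≈ 0.894

z_β = |p₁−p₂|·√(n/[p₁q₁+p₂q₂]) − z_{α/2}
    = 0.10 · √(476/0.4612) − 1.960
    = 0.10 · 32.1262 − 1.960
    = 3.2126 − 1.960 = 1.2526 → 1.25
Power = Φ(1.25) = 0.894.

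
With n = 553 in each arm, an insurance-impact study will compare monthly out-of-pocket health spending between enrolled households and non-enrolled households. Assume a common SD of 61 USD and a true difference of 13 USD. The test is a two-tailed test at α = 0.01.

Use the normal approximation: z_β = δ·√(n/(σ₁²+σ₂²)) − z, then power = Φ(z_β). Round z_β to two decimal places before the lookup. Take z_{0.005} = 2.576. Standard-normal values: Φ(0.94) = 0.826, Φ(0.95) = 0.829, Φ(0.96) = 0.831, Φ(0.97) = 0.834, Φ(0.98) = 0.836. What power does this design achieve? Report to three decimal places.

Power ≈ 0.834

z_β = δ·√(n/(σ₁²+σ₂²)) − z_{α/2}
    = 13 · √(553/7442) − 2.576
    = 13 · 0.27259 − 2.576
    = 3.5437 − 2.576 = 0.9677 → 0.97
Power = Φ(0.97) = 0.834.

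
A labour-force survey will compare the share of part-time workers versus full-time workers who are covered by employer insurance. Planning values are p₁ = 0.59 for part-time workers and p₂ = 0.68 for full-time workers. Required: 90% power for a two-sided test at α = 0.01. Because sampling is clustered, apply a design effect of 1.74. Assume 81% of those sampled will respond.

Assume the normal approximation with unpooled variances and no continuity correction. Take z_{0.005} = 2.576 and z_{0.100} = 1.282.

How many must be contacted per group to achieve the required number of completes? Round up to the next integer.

n = (z_{α/2} + z_β)² · [p₁(1−p₁) + p₂(1−p₂)] / (p₁ − p₂)²
  = (2.576 + 1.282)² · (0.59·0.41 + 0.68·0.32) / (-0.09)²
  = (3.858)² · (0.2419 + 0.2176) / 0.0081
  = 14.8842 · 0.4595 / 0.0081
  = 844.35
Design effect: 1.74 × 844.35 = 1469.18.
Adjust for 81% response: 1469.18 / 0.81 = 1813.80.
Round up → n = 1814 per group.

n = 1814 per group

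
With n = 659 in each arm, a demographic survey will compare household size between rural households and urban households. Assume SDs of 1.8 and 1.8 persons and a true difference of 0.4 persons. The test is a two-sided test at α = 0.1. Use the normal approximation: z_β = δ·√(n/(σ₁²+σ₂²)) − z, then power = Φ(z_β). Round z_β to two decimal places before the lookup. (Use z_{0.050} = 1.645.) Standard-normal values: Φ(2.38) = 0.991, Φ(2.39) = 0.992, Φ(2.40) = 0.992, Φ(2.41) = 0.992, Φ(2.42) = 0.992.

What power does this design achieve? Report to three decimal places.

z_β = δ·√(n/(σ₁²+σ₂²)) − z_{α/2}
    = 0.4 · √(659/6.48) − 1.645
    = 0.4 · 10.08452 − 1.645
    = 4.0338 − 1.645 = 2.3888 → 2.39
Power = Φ(2.39) = 0.992.

Power ≈ 0.992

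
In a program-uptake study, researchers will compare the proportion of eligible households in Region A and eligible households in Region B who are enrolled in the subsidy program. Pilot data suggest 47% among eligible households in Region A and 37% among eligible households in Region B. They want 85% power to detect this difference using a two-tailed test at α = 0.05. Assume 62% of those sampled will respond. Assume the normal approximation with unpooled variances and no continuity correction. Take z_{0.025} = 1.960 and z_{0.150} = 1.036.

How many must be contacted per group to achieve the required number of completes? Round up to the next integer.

n = (z_{α/2} + z_β)² · [p₁(1−p₁) + p₂(1−p₂)] / (p₁ − p₂)²
  = (1.960 + 1.036)² · (0.47·0.53 + 0.37·0.63) / (0.10)²
  = (2.996)² · (0.2491 + 0.2331) / 0.0100
  = 8.9760 · 0.4822 / 0.0100
  = 432.82
Adjust for 62% response: 432.82 / 0.62 = 698.10.
Round up → n = 699 per group.

n = 699 per group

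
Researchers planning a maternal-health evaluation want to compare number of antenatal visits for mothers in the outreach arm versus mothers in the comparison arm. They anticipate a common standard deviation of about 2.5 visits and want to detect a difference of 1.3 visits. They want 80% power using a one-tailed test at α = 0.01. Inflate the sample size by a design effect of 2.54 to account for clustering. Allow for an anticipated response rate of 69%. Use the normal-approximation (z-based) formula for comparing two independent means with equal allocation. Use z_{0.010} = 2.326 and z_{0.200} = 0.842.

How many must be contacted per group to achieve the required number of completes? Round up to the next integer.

n = (z_α + z_β)² · (σ₁² + σ₂²) / δ²
  = (2.326 + 0.842)² · (2·2.5² = 12.5) / 1.3²
  = 10.0362 · 12.5 / 1.69
  = 74.23
Design effect: 2.54 × 74.23 = 188.55.
Adjust for 69% response: 188.55 / 0.69 = 273.26.
Round up → n = 274 per group.

n = 274 per group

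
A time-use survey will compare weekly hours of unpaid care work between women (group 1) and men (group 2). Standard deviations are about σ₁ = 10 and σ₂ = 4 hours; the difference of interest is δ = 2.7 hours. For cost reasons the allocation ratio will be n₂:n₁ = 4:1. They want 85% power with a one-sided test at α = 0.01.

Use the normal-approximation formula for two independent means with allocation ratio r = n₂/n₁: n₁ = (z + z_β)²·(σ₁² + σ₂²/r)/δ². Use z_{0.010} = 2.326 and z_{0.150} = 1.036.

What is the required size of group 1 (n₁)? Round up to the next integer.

n₁ = (z_α + z_β)² · (σ₁² + σ₂²/r) / δ²
   = (2.326 + 1.036)² · (10² + 4²/4) / 2.7²
   = 11.3030 · (100 + 4) / 7.29
   = 11.3030 · 104 / 7.29
   = 161.25
Round up → n₁ = 162; n₂ = r·n₁ = 4 × 162 = 648.

n₁ = 162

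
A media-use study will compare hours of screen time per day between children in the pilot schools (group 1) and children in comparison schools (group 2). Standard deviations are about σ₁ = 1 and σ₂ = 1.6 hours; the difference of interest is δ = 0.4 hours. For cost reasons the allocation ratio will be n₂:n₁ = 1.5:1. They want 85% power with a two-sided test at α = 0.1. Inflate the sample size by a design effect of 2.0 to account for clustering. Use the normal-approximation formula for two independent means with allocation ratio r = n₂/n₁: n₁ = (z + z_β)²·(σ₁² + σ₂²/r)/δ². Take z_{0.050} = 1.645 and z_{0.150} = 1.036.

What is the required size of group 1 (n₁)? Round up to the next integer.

n₁ = (z_{α/2} + z_β)² · (σ₁² + σ₂²/r) / δ²
   = (1.645 + 1.036)² · (1² + 1.6²/1.5) / 0.4²
   = 7.1878 · (1 + 1.7067) / 0.16
   = 7.1878 · 2.7067 / 0.16
   = 121.59
Design effect: 2.0 × 121.59 = 243.19.
Round up → n₁ = 244; n₂ = r·n₁ = 1.5 × 244 = 366.

n₁ = 244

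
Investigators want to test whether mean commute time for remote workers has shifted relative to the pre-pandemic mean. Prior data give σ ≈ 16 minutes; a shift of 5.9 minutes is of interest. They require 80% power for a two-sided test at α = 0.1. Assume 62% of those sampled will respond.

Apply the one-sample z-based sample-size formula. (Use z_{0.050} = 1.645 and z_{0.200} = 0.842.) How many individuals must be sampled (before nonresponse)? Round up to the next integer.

n = 74

n = (z_{α/2} + z_β)² · σ² / δ²
  = (1.645 + 0.842)² · 16² / 5.9²
  = 6.1852 · 256 / 34.81
  = 45.49
Adjust for 62% response: 45.49 / 0.62 = 73.37.
Round up → n = 74.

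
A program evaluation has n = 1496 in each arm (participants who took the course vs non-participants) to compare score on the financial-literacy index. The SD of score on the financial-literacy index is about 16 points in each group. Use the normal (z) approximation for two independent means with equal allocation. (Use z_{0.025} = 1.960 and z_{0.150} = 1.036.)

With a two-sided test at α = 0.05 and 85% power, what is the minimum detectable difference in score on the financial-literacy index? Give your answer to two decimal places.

Minimum detectable difference ≈ 1.75 points

δ = (z_{α/2} + z_β) · √((σ₁²+σ₂²)/n)
  = (1.960 + 1.036) · √(512/1496)
  = 2.996 · √0.34225
  = 2.996 · 0.5850
  = 1.7527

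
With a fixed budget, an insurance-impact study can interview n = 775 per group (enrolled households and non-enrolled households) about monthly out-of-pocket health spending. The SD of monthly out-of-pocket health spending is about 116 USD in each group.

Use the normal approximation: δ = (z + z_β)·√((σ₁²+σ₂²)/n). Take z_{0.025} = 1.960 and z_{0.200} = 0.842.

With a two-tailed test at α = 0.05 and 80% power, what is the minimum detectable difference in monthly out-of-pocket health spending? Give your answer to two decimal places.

Minimum detectable difference ≈ 16.51 USD

δ = (z_{α/2} + z_β) · √((σ₁²+σ₂²)/n)
  = (1.960 + 0.842) · √(26912/775)
  = 2.802 · √34.7252
  = 2.802 · 5.8928
  = 16.5116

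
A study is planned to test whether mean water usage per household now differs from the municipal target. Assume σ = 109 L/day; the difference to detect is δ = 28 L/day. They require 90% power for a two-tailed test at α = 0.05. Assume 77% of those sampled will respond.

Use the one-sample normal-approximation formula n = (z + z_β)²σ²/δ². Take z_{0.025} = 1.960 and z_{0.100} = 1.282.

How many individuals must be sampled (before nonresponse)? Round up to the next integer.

n = (z_{α/2} + z_β)² · σ² / δ²
  = (1.960 + 1.282)² · 109² / 28²
  = 10.5106 · 11881 / 784
  = 159.28
Adjust for 77% response: 159.28 / 0.77 = 206.86.
Round up → n = 207.

n = 207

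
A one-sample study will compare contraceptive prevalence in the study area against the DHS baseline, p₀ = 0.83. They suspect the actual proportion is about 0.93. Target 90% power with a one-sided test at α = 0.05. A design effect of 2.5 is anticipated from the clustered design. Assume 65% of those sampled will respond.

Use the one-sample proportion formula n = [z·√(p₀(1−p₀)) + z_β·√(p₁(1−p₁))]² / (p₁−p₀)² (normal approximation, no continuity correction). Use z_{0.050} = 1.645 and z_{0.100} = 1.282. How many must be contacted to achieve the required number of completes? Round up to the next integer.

n = [z_α·√(p₀q₀) + z_β·√(p₁q₁)]² / (p₁ − p₀)²
  = [1.645·√(0.83·0.17) + 1.282·√(0.93·0.07)]² / (0.10)²
  = [1.645·0.3756 + 1.282·0.2551]² / 0.0100
  = [0.9450]² / 0.0100
  = 89.31
Design effect: 2.5 × 89.31 = 223.26.
Adjust for 65% response: 223.26 / 0.65 = 343.48.
Round up → n = 344.

n = 344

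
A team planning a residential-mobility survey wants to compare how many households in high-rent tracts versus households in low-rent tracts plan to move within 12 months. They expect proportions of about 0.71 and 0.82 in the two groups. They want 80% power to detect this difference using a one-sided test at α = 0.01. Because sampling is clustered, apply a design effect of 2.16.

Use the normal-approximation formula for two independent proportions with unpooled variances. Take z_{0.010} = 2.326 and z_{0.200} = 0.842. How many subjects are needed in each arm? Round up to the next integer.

n = (z_α + z_β)² · [p₁(1−p₁) + p₂(1−p₂)] / (p₁ − p₂)²
  = (2.326 + 0.842)² · (0.71·0.29 + 0.82·0.18) / (-0.11)²
  = (3.168)² · (0.2059 + 0.1476) / 0.0121
  = 10.0362 · 0.3535 / 0.0121
  = 293.21
Design effect: 2.16 × 293.21 = 633.33.
Round up → n = 634 per group.

n = 634 per group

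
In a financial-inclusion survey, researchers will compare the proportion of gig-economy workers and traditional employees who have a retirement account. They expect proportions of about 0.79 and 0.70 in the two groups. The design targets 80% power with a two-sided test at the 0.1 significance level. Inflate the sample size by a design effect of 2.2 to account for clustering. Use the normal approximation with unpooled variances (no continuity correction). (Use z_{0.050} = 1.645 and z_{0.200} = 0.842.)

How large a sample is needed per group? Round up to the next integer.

n = (z_{α/2} + z_β)² · [p₁(1−p₁) + p₂(1−p₂)] / (p₁ − p₂)²
  = (1.645 + 0.842)² · (0.79·0.21 + 0.70·0.30) / (0.09)²
  = (2.487)² · (0.1659 + 0.2100) / 0.0081
  = 6.1852 · 0.3759 / 0.0081
  = 287.04
Design effect: 2.2 × 287.04 = 631.48.
Round up → n = 632 per group.

n = 632 per group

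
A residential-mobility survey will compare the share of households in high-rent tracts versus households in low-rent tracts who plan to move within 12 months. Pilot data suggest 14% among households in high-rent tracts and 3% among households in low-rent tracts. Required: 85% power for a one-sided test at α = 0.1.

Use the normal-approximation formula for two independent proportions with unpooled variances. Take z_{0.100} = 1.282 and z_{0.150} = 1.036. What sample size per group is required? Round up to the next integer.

n = (z_α + z_β)² · [p₁(1−p₁) + p₂(1−p₂)] / (p₁ − p₂)²
  = (1.282 + 1.036)² · (0.14·0.86 + 0.03·0.97) / (0.11)²
  = (2.318)² · (0.1204 + 0.0291) / 0.0121
  = 5.3731 · 0.1495 / 0.0121
  = 66.39
Round up → n = 67 per group.

n = 67 per group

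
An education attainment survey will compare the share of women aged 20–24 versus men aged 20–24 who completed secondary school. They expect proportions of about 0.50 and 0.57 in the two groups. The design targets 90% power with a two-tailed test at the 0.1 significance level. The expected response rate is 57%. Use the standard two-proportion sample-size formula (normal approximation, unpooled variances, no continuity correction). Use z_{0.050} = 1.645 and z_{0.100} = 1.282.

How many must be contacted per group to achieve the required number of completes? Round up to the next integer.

n = 1519 per group

n = (z_{α/2} + z_β)² · [p₁(1−p₁) + p₂(1−p₂)] / (p₁ − p₂)²
  = (1.645 + 1.282)² · (0.50·0.50 + 0.57·0.43) / (-0.07)²
  = (2.927)² · (0.2500 + 0.2451) / 0.0049
  = 8.5673 · 0.4951 / 0.0049
  = 865.65
Adjust for 57% response: 865.65 / 0.57 = 1518.68.
Round up → n = 1519 per group.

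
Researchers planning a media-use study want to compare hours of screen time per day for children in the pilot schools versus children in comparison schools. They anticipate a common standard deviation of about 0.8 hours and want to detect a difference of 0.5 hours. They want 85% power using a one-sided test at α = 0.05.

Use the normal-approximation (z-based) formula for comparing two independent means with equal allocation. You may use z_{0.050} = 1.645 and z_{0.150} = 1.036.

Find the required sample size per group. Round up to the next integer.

n = (z_α + z_β)² · (σ₁² + σ₂²) / δ²
  = (1.645 + 1.036)² · (2·0.8² = 1.28) / 0.5²
  = 7.1878 · 1.28 / 0.25
  = 36.80
Round up → n = 37 per group.

n = 37 per group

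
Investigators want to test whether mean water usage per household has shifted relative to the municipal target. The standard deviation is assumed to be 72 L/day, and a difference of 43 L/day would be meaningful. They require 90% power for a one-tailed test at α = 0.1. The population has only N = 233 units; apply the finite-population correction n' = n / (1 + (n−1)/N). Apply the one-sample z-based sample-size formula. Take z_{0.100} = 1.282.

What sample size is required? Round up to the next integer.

n = 18

n = (z_α + z_β)² · σ² / δ²
  = (1.282 + 1.282)² · 72² / 43²
  = 6.5741 · 5184 / 1849
  = 18.43
Finite-population correction (N = 233): 18.43 / (1 + (18.43 − 1)/233) = 17.15.
Round up → n = 18.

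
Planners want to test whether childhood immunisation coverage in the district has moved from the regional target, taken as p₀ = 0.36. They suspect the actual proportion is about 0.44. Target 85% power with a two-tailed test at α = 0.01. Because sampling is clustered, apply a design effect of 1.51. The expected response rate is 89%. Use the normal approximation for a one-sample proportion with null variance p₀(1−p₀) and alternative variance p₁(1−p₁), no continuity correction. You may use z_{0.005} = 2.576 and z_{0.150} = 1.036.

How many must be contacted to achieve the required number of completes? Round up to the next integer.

n = 813

n = [z_{α/2}·√(p₀q₀) + z_β·√(p₁q₁)]² / (p₁ − p₀)²
  = [2.576·√(0.36·0.64) + 1.036·√(0.44·0.56)]² / (0.08)²
  = [2.576·0.4800 + 1.036·0.4964]² / 0.0064
  = [1.7507]² / 0.0064
  = 478.92
Design effect: 1.51 × 478.92 = 723.17.
Adjust for 89% response: 723.17 / 0.89 = 812.55.
Round up → n = 813.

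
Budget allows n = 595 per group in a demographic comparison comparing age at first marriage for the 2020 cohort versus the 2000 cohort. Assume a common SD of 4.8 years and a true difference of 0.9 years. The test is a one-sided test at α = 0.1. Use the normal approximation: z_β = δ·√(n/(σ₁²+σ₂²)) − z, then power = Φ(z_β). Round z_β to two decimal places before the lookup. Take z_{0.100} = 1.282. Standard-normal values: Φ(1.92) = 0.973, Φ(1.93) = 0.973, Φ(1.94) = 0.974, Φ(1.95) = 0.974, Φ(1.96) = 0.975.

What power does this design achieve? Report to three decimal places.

z_β = δ·√(n/(σ₁²+σ₂²)) − z_α
    = 0.9 · √(595/46.08) − 1.282
    = 0.9 · 3.59337 − 1.282
    = 3.2340 − 1.282 = 1.9520 → 1.95
Power = Φ(1.95) = 0.974.

Power ≈ 0.974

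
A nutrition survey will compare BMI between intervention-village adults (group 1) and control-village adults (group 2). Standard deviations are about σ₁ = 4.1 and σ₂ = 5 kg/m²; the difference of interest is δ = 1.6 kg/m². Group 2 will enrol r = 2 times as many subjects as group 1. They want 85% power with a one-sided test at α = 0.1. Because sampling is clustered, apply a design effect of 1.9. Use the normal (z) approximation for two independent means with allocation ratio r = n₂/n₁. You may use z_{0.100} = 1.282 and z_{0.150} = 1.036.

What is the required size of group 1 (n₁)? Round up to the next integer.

n₁ = 117

n₁ = (z_α + z_β)² · (σ₁² + σ₂²/r) / δ²
   = (1.282 + 1.036)² · (4.1² + 5²/2) / 1.6²
   = 5.3731 · (16.81 + 12.5) / 2.56
   = 5.3731 · 29.31 / 2.56
   = 61.52
Design effect: 1.9 × 61.52 = 116.88.
Round up → n₁ = 117; n₂ = r·n₁ = 2 × 117 = 234.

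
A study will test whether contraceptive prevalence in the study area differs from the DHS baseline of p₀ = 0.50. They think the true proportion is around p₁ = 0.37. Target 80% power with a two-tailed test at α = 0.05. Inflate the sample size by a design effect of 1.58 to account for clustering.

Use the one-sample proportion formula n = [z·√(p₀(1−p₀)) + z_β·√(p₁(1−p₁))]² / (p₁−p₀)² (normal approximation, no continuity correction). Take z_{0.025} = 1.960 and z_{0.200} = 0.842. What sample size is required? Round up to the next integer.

n = [z_{α/2}·√(p₀q₀) + z_β·√(p₁q₁)]² / (p₁ − p₀)²
  = [1.960·√(0.50·0.50) + 0.842·√(0.37·0.63)]² / (-0.13)²
  = [1.960·0.5000 + 0.842·0.4828]² / 0.0169
  = [1.3865]² / 0.0169
  = 113.75
Design effect: 1.58 × 113.75 = 179.73.
Round up → n = 180.

n = 180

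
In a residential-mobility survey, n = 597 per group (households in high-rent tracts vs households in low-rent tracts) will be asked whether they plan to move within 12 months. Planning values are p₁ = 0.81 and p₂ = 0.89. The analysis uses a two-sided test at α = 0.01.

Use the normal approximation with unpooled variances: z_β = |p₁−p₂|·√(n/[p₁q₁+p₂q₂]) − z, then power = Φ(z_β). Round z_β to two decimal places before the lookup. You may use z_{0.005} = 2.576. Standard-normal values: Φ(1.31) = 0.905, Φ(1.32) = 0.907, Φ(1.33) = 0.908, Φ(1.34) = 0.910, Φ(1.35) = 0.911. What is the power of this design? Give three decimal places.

z_β = |p₁−p₂|·√(n/[p₁q₁+p₂q₂]) − z_{α/2}
    = 0.08 · √(597/0.2518) − 2.576
    = 0.08 · 48.6922 − 2.576
    = 3.8954 − 2.576 = 1.3194 → 1.32
Power = Φ(1.32) = 0.907.

Power ≈ 0.907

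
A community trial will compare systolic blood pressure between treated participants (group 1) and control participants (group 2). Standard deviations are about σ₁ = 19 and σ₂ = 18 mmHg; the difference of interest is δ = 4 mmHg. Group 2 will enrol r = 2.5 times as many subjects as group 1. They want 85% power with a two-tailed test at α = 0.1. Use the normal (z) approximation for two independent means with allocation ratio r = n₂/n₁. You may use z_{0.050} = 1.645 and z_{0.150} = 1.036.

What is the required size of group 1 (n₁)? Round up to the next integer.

n₁ = (z_{α/2} + z_β)² · (σ₁² + σ₂²/r) / δ²
   = (1.645 + 1.036)² · (19² + 18²/2.5) / 4²
   = 7.1878 · (361 + 129.6) / 16
   = 7.1878 · 490.6 / 16
   = 220.39
Round up → n₁ = 221; n₂ = r·n₁ = 2.5 × 221 = 553.

n₁ = 221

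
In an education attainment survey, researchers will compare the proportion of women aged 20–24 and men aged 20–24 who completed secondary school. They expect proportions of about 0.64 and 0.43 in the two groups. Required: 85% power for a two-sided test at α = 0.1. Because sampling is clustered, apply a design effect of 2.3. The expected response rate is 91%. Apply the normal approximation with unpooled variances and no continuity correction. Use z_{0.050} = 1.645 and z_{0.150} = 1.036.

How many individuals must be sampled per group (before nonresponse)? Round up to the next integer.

n = 196 per group

n = (z_{α/2} + z_β)² · [p₁(1−p₁) + p₂(1−p₂)] / (p₁ − p₂)²
  = (1.645 + 1.036)² · (0.64·0.36 + 0.43·0.57) / (0.21)²
  = (2.681)² · (0.2304 + 0.2451) / 0.0441
  = 7.1878 · 0.4755 / 0.0441
  = 77.50
Design effect: 2.3 × 77.50 = 178.25.
Adjust for 91% response: 178.25 / 0.91 = 195.88.
Round up → n = 196 per group.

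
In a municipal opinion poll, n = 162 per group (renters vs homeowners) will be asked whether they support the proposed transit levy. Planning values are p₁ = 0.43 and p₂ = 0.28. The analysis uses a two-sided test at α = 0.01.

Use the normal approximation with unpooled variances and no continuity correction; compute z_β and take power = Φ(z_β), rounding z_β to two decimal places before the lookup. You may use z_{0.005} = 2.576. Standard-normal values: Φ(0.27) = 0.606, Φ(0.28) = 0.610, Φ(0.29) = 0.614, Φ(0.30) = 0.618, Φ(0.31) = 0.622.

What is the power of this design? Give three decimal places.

z_β = |p₁−p₂|·√(n/[p₁q₁+p₂q₂]) − z_{α/2}
    = 0.15 · √(162/0.4467) − 2.576
    = 0.15 · 19.0436 − 2.576
    = 2.8565 − 2.576 = 0.2805 → 0.28
Power = Φ(0.28) = 0.610.

Power ≈ 0.610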